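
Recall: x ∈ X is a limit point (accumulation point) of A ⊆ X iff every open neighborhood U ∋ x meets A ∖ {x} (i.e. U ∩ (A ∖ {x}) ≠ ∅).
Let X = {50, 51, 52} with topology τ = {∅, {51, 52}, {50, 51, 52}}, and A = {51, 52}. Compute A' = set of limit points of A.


A' = {50, 51, 52}

For each x ∈ X, list the open sets U ∈ τ with x ∈ U, then check whether U ∩ (A ∖ {x}) ≠ ∅ for every such U.
  x = 50: opens ∋ x are {50, 51, 52}; each meets A ∖ {50}, so x IS a limit point.
  x = 51: opens ∋ x are {51, 52}, {50, 51, 52}; each meets A ∖ {51}, so x IS a limit point.
  x = 52: opens ∋ x are {51, 52}, {50, 51, 52}; each meets A ∖ {52}, so x IS a limit point.
Collecting: A' = {50, 51, 52}.


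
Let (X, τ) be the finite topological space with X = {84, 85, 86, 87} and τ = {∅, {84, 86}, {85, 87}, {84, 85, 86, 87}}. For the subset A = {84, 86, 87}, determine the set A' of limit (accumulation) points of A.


A' = {84, 85, 86}

For each x ∈ X, list the open sets U ∈ τ with x ∈ U, then check whether U ∩ (A ∖ {x}) ≠ ∅ for every such U.
  x = 84: opens ∋ x are {84, 86}, {84, 85, 86, 87}; each meets A ∖ {84}, so x IS a limit point.
  x = 85: opens ∋ x are {85, 87}, {84, 85, 86, 87}; each meets A ∖ {85}, so x IS a limit point.
  x = 86: opens ∋ x are {84, 86}, {84, 85, 86, 87}; each meets A ∖ {86}, so x IS a limit point.
  x = 87: open {85, 87} ∋ x has {85, 87} ∩ (A ∖ {87}) = ∅, so x is NOT a limit point.
Collecting: A' = {84, 85, 86}.


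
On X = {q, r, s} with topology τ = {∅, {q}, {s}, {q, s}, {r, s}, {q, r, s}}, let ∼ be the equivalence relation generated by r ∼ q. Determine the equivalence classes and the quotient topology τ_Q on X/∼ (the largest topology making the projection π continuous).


X/∼ = {[q=r], [s]}; |τ_Q| = 3.

Equivalence classes: [q=r], [s].
Quotient map π: X → X/∼ sends q ↦ [q=r], r ↦ [q=r], s ↦ [s].
For each subset V ⊆ X/∼, compute π^{-1}(V) ⊆ X and check whether π^{-1}(V) ∈ τ. V is open in τ_Q iff π^{-1}(V) ∈ τ.
  V = {}: π^{-1}(V) = ∅ ∈ τ ✓.
  V = {[q=r]}: π^{-1}(V) = {q, r} ∉ τ ✗.
  V = {[s]}: π^{-1}(V) = {s} ∈ τ ✓.
  V = {[q=r], [s]}: π^{-1}(V) = {q, r, s} ∈ τ ✓.
Open sets in the quotient: τ_Q = {{}, {[s]}, {[q=r], [s]}} (3 elements).


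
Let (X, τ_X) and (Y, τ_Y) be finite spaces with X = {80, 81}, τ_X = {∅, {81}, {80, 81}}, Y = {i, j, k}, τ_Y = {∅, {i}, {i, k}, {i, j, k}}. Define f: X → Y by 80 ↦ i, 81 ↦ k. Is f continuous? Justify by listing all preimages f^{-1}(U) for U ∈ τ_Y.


f is NOT continuous.

Compute f^{-1}(U) for each U ∈ τ_Y:
  U = ∅: f^{-1}(U) = ∅ ∈ τ_X ✓.
  U = {i}: f^{-1}(U) = {80} ∉ τ_X ✗.
  U = {i, k}: f^{-1}(U) = {80, 81} ∈ τ_X ✓.
  U = {i, j, k}: f^{-1}(U) = {80, 81} ∈ τ_X ✓.
Found U = {i} with f^{-1}(U) = {80} not in τ_X. Therefore f is NOT continuous.


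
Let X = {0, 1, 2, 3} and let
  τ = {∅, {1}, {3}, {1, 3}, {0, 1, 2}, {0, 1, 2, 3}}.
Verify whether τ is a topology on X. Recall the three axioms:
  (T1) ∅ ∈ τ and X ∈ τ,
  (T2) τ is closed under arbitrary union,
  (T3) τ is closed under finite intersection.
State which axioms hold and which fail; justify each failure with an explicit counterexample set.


τ IS a topology on X.

Axiom (T1): ∅ ∈ τ? Yes; X ∈ τ? Yes.
Axiom (T2/T3): check pairwise unions and intersections of members of τ.
All pairwise intersections and unions checked — each lies in τ. Therefore τ satisfies (T1), (T2), (T3): it IS a topology on X.


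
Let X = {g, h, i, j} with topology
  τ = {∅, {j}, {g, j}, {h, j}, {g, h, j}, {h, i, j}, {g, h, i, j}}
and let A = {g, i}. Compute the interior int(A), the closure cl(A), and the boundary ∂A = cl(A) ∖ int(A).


int(A) = ∅, cl(A) = {g, i}, ∂A = {g, i}.

Closed sets in (X, τ) are complements of opens:
  closed(X, τ) = {∅, {g}, {i}, {g, i}, {h, i}, {g, h, i}, {g, h, i, j}}.
int(A) = ⋃ {U ∈ τ : U ⊆ A}. Opens contained in A: ∅.
Taking the union of these: int(A) = ∅.
cl(A) = ⋂ {C closed : A ⊆ C}. Closed sets containing A: {g, i}, {g, h, i}, {g, h, i, j}.
Intersecting these: cl(A) = {g, i}.
∂A = cl(A) ∖ int(A) = {g, i} ∖ ∅ = {g, i}.


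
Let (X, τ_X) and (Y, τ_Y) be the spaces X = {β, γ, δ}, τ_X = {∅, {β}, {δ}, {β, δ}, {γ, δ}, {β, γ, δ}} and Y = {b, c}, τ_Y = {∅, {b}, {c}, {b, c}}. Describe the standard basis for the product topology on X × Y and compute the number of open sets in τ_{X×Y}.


Basis B = {∅ × ∅, {β} × {b}, {β} × {c}, {δ} × {b}, {δ} × {c}, {β} × {b, c}, {β, δ} × {b}, {β, δ} × {c}, {γ, δ} × {b}, {γ, δ} × {c}, {δ} × {b, c}, {β, γ, δ} × {b}, {β, γ, δ} × {c}, {β, δ} × {b, c}, {γ, δ} × {b, c}, {β, γ, δ} × {b, c}}; |τ_{X×Y}| = 36.

Enumerate products U × V with U ∈ τ_X, V ∈ τ_Y (deduplicated):
  ∅ × ∅ = {} (∅)
  {β} × {b} = {(β,b)}
  {β} × {c} = {(β,c)}
  {δ} × {b} = {(δ,b)}
  {δ} × {c} = {(δ,c)}
  {β} × {b, c} = {(β,b), (β,c)}
  {β, δ} × {b} = {(β,b), (δ,b)}
  {β, δ} × {c} = {(β,c), (δ,c)}
  {γ, δ} × {b} = {(γ,b), (δ,b)}
  {γ, δ} × {c} = {(γ,c), (δ,c)}
  {δ} × {b, c} = {(δ,b), (δ,c)}
  {β, γ, δ} × {b} = {(β,b), (γ,b), (δ,b)}
  {β, γ, δ} × {c} = {(β,c), (γ,c), (δ,c)}
  {β, δ} × {b, c} = {(β,b), (β,c), (δ,b), (δ,c)}
  {γ, δ} × {b, c} = {(γ,b), (γ,c), (δ,b), (δ,c)}
  {β, γ, δ} × {b, c} = {(β,b), (β,c), (γ,b), (γ,c), (δ,b), (δ,c)}
These 16 distinct sets form the basis B.
Close under arbitrary unions to get τ_{X×Y}; counting gives |τ_{X×Y}| = 36.


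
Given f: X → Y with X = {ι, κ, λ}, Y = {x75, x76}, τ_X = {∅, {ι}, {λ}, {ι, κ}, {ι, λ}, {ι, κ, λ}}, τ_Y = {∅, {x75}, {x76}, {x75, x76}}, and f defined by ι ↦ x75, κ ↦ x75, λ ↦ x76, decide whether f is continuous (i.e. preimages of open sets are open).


f IS continuous.

Compute f^{-1}(U) for each U ∈ τ_Y:
  U = ∅: f^{-1}(U) = ∅ ∈ τ_X ✓.
  U = {x75}: f^{-1}(U) = {ι, κ} ∈ τ_X ✓.
  U = {x76}: f^{-1}(U) = {λ} ∈ τ_X ✓.
  U = {x75, x76}: f^{-1}(U) = {ι, κ, λ} ∈ τ_X ✓.
Every preimage lies in τ_X, so f IS continuous.


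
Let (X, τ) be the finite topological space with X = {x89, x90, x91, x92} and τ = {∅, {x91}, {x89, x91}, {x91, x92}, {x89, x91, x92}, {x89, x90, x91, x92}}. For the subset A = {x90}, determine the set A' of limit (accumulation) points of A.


A' = ∅

For each x ∈ X, list the open sets U ∈ τ with x ∈ U, then check whether U ∩ (A ∖ {x}) ≠ ∅ for every such U.
  x = x89: open {x89, x91} ∋ x has {x89, x91} ∩ (A ∖ {x89}) = ∅, so x is NOT a limit point.
  x = x90: open {x89, x90, x91, x92} ∋ x has {x89, x90, x91, x92} ∩ (A ∖ {x90}) = ∅, so x is NOT a limit point.
  x = x91: open {x91} ∋ x has {x91} ∩ (A ∖ {x91}) = ∅, so x is NOT a limit point.
  x = x92: open {x91, x92} ∋ x has {x91, x92} ∩ (A ∖ {x92}) = ∅, so x is NOT a limit point.
Collecting: A' = ∅.


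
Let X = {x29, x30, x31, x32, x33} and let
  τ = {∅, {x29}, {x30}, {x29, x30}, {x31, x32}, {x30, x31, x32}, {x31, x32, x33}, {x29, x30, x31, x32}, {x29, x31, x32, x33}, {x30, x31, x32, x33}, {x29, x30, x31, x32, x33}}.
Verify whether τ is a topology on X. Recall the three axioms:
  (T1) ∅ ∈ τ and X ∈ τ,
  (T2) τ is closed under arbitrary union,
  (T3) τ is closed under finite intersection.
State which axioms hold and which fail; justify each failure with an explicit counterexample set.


τ is NOT a topology on X.

Axiom (T1): ∅ ∈ τ? Yes; X ∈ τ? Yes.
Axiom (T2/T3): check pairwise unions and intersections of members of τ.
Counterexample for (T2): {x29} ∪ {x31, x32} = {x29, x31, x32} ∉ τ. Therefore τ is NOT a topology.


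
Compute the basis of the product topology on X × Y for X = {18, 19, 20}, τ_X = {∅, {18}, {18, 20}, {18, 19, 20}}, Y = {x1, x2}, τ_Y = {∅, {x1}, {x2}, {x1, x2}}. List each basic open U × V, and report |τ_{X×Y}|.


Basis B = {∅ × ∅, {18} × {x1}, {18} × {x2}, {18} × {x1, x2}, {18, 20} × {x1}, {18, 20} × {x2}, {18, 19, 20} × {x1}, {18, 19, 20} × {x2}, {18, 20} × {x1, x2}, {18, 19, 20} × {x1, x2}}; |τ_{X×Y}| = 16.

Enumerate products U × V with U ∈ τ_X, V ∈ τ_Y (deduplicated):
  ∅ × ∅ = {} (∅)
  {18} × {x1} = {(18,x1)}
  {18} × {x2} = {(18,x2)}
  {18} × {x1, x2} = {(18,x1), (18,x2)}
  {18, 20} × {x1} = {(18,x1), (20,x1)}
  {18, 20} × {x2} = {(18,x2), (20,x2)}
  {18, 19, 20} × {x1} = {(18,x1), (19,x1), (20,x1)}
  {18, 19, 20} × {x2} = {(18,x2), (19,x2), (20,x2)}
  {18, 20} × {x1, x2} = {(18,x1), (18,x2), (20,x1), (20,x2)}
  {18, 19, 20} × {x1, x2} = {(18,x1), (18,x2), (19,x1), (19,x2), (20,x1), (20,x2)}
These 10 distinct sets form the basis B.
Close under arbitrary unions to get τ_{X×Y}; counting gives |τ_{X×Y}| = 16.


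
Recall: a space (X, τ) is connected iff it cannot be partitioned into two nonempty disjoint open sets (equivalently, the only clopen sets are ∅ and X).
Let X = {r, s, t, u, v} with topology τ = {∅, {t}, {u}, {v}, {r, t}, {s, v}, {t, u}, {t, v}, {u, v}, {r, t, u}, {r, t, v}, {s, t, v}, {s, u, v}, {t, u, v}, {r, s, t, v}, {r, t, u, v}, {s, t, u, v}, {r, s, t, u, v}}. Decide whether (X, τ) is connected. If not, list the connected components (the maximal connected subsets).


(X, τ) is disconnected; components = [{u}, {r, t}, {s, v}].

Find clopen sets (U ∈ τ with X ∖ U ∈ τ):
  U = ∅, X ∖ U = {r, s, t, u, v} — both open, so U is clopen.
  U = {u}, X ∖ U = {r, s, t, v} — both open, so U is clopen.
  U = {r, t}, X ∖ U = {s, u, v} — both open, so U is clopen.
  U = {s, v}, X ∖ U = {r, t, u} — both open, so U is clopen.
  U = {r, t, u}, X ∖ U = {s, v} — both open, so U is clopen.
  U = {s, u, v}, X ∖ U = {r, t} — both open, so U is clopen.
  U = {r, s, t, v}, X ∖ U = {u} — both open, so U is clopen.
  U = {r, s, t, u, v}, X ∖ U = ∅ — both open, so U is clopen.
Nontrivial clopen(s) exist: e.g. {r, s, t, v}. So (X, τ) is disconnected.
Compute connected components by grouping points that agree on all clopens:
  component: {u}
  component: {r, t}
  component: {s, v}


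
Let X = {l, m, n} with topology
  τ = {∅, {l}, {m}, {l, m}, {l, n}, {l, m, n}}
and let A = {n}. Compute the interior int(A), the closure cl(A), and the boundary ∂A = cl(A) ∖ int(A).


int(A) = ∅, cl(A) = {n}, ∂A = {n}.

Closed sets in (X, τ) are complements of opens:
  closed(X, τ) = {∅, {m}, {n}, {l, n}, {m, n}, {l, m, n}}.
int(A) = ⋃ {U ∈ τ : U ⊆ A}. Opens contained in A: ∅.
Taking the union of these: int(A) = ∅.
cl(A) = ⋂ {C closed : A ⊆ C}. Closed sets containing A: {n}, {l, n}, {m, n}, {l, m, n}.
Intersecting these: cl(A) = {n}.
∂A = cl(A) ∖ int(A) = {n} ∖ ∅ = {n}.


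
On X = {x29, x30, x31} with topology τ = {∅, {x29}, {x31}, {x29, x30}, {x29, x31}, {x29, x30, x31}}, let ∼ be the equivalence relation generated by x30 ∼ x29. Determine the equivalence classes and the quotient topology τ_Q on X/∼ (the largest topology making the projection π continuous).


X/∼ = {[x29=x30], [x31]}; |τ_Q| = 4.

Equivalence classes: [x29=x30], [x31].
Quotient map π: X → X/∼ sends x29 ↦ [x29=x30], x30 ↦ [x29=x30], x31 ↦ [x31].
For each subset V ⊆ X/∼, compute π^{-1}(V) ⊆ X and check whether π^{-1}(V) ∈ τ. V is open in τ_Q iff π^{-1}(V) ∈ τ.
  V = {}: π^{-1}(V) = ∅ ∈ τ ✓.
  V = {[x29=x30]}: π^{-1}(V) = {x29, x30} ∈ τ ✓.
  V = {[x31]}: π^{-1}(V) = {x31} ∈ τ ✓.
  V = {[x29=x30], [x31]}: π^{-1}(V) = {x29, x30, x31} ∈ τ ✓.
Open sets in the quotient: τ_Q = {{}, {[x29=x30]}, {[x31]}, {[x29=x30], [x31]}} (4 elements).


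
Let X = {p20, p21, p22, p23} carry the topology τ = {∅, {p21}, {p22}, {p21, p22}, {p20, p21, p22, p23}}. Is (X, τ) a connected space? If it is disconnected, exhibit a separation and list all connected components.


(X, τ) is connected.

Find clopen sets (U ∈ τ with X ∖ U ∈ τ):
  U = ∅, X ∖ U = {p20, p21, p22, p23} — both open, so U is clopen.
  U = {p20, p21, p22, p23}, X ∖ U = ∅ — both open, so U is clopen.
Only trivial clopens (∅ and X) exist, so (X, τ) is connected.
Compute connected components by grouping points that agree on all clopens:
  component: {p20, p21, p22, p23}


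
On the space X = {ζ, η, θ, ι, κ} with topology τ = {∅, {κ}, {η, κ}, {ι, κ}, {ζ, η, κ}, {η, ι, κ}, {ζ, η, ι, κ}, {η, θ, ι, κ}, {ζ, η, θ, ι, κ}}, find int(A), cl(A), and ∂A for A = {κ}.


int(A) = {κ}, cl(A) = {ζ, η, θ, ι, κ}, ∂A = {ζ, η, θ, ι}.

Closed sets in (X, τ) are complements of opens:
  closed(X, τ) = {∅, {ζ}, {θ}, {ζ, θ}, {θ, ι}, {ζ, η, θ}, {ζ, θ, ι}, {ζ, η, θ, ι}, {ζ, η, θ, ι, κ}}.
int(A) = ⋃ {U ∈ τ : U ⊆ A}. Opens contained in A: ∅, {κ}.
Taking the union of these: int(A) = {κ}.
cl(A) = ⋂ {C closed : A ⊆ C}. Closed sets containing A: {ζ, η, θ, ι, κ}.
Intersecting these: cl(A) = {ζ, η, θ, ι, κ}.
∂A = cl(A) ∖ int(A) = {ζ, η, θ, ι, κ} ∖ {κ} = {ζ, η, θ, ι}.


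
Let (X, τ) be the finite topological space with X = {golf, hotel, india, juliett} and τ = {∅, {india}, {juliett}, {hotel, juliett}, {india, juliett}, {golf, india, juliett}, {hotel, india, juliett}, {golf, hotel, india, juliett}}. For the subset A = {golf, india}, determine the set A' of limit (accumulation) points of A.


A' = {golf}

For each x ∈ X, list the open sets U ∈ τ with x ∈ U, then check whether U ∩ (A ∖ {x}) ≠ ∅ for every such U.
  x = golf: opens ∋ x are {golf, india, juliett}, {golf, hotel, india, juliett}; each meets A ∖ {golf}, so x IS a limit point.
  x = hotel: open {hotel, juliett} ∋ x has {hotel, juliett} ∩ (A ∖ {hotel}) = ∅, so x is NOT a limit point.
  x = india: open {india} ∋ x has {india} ∩ (A ∖ {india}) = ∅, so x is NOT a limit point.
  x = juliett: open {juliett} ∋ x has {juliett} ∩ (A ∖ {juliett}) = ∅, so x is NOT a limit point.
Collecting: A' = {golf}.


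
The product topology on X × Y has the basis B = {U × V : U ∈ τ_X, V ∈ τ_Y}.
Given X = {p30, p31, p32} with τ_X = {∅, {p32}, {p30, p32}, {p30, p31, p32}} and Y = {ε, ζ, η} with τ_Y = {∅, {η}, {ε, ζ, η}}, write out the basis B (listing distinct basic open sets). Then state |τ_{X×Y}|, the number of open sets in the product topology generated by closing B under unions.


Basis B = {∅ × ∅, {p32} × {η}, {p30, p32} × {η}, {p30, p31, p32} × {η}, {p32} × {ε, ζ, η}, {p30, p32} × {ε, ζ, η}, {p30, p31, p32} × {ε, ζ, η}}; |τ_{X×Y}| = 10.

Enumerate products U × V with U ∈ τ_X, V ∈ τ_Y (deduplicated):
  ∅ × ∅ = {} (∅)
  {p32} × {η} = {(p32,η)}
  {p30, p32} × {η} = {(p30,η), (p32,η)}
  {p30, p31, p32} × {η} = {(p30,η), (p31,η), (p32,η)}
  {p32} × {ε, ζ, η} = {(p32,ε), (p32,ζ), (p32,η)}
  {p30, p32} × {ε, ζ, η} = {(p30,ε), (p30,ζ), (p30,η), (p32,ε), (p32,ζ), (p32,η)}
  {p30, p31, p32} × {ε, ζ, η} = {(p30,ε), (p30,ζ), (p30,η), (p31,ε), (p31,ζ), (p31,η), (p32,ε), (p32,ζ), (p32,η)}
These 7 distinct sets form the basis B.
Close under arbitrary unions to get τ_{X×Y}; counting gives |τ_{X×Y}| = 10.


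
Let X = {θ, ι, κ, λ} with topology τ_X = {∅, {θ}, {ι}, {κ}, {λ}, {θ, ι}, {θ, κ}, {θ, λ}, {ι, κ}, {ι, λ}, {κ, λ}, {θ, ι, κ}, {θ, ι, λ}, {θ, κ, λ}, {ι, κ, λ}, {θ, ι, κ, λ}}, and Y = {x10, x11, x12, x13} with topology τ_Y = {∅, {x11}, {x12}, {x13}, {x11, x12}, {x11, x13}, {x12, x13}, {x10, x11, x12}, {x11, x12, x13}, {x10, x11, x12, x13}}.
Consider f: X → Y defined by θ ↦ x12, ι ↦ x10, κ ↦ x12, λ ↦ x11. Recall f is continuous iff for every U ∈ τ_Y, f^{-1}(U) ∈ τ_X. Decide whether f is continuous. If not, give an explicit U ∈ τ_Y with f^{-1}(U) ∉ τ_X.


f IS continuous.

Compute f^{-1}(U) for each U ∈ τ_Y:
  U = ∅: f^{-1}(U) = ∅ ∈ τ_X ✓.
  U = {x11}: f^{-1}(U) = {λ} ∈ τ_X ✓.
  U = {x12}: f^{-1}(U) = {θ, κ} ∈ τ_X ✓.
  U = {x13}: f^{-1}(U) = ∅ ∈ τ_X ✓.
  U = {x11, x12}: f^{-1}(U) = {θ, κ, λ} ∈ τ_X ✓.
  U = {x11, x13}: f^{-1}(U) = {λ} ∈ τ_X ✓.
  U = {x12, x13}: f^{-1}(U) = {θ, κ} ∈ τ_X ✓.
  U = {x10, x11, x12}: f^{-1}(U) = {θ, ι, κ, λ} ∈ τ_X ✓.
  U = {x11, x12, x13}: f^{-1}(U) = {θ, κ, λ} ∈ τ_X ✓.
  U = {x10, x11, x12, x13}: f^{-1}(U) = {θ, ι, κ, λ} ∈ τ_X ✓.
Every preimage lies in τ_X, so f IS continuous.


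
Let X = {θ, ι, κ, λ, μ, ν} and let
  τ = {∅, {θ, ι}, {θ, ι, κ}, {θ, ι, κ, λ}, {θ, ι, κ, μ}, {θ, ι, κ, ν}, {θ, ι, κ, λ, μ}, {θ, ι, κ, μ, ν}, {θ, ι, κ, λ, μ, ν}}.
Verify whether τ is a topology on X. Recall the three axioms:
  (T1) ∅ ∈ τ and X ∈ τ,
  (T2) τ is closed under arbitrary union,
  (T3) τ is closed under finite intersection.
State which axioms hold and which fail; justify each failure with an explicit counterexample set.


τ is NOT a topology on X.

Axiom (T1): ∅ ∈ τ? Yes; X ∈ τ? Yes.
Axiom (T2/T3): check pairwise unions and intersections of members of τ.
Counterexample for (T2): {θ, ι, κ, λ} ∪ {θ, ι, κ, ν} = {θ, ι, κ, λ, ν} ∉ τ. Therefore τ is NOT a topology.


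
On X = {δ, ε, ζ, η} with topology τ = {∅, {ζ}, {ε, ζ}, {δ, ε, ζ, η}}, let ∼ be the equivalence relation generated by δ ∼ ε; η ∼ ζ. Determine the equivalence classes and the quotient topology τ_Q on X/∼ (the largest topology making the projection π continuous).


X/∼ = {[δ=ε], [ζ=η]}; |τ_Q| = 2.

Equivalence classes: [δ=ε], [ζ=η].
Quotient map π: X → X/∼ sends δ ↦ [δ=ε], ε ↦ [δ=ε], ζ ↦ [ζ=η], η ↦ [ζ=η].
For each subset V ⊆ X/∼, compute π^{-1}(V) ⊆ X and check whether π^{-1}(V) ∈ τ. V is open in τ_Q iff π^{-1}(V) ∈ τ.
  V = {}: π^{-1}(V) = ∅ ∈ τ ✓.
  V = {[δ=ε]}: π^{-1}(V) = {δ, ε} ∉ τ ✗.
  V = {[ζ=η]}: π^{-1}(V) = {ζ, η} ∉ τ ✗.
  V = {[δ=ε], [ζ=η]}: π^{-1}(V) = {δ, ε, ζ, η} ∈ τ ✓.
Open sets in the quotient: τ_Q = {{}, {[δ=ε], [ζ=η]}} (2 elements).


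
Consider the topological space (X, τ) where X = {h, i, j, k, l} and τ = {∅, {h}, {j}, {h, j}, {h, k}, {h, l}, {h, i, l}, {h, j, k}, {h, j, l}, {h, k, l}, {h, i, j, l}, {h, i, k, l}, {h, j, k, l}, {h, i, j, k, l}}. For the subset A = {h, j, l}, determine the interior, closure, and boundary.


int(A) = {h, j, l}, cl(A) = {h, i, j, k, l}, ∂A = {i, k}.

Closed sets in (X, τ) are complements of opens:
  closed(X, τ) = {∅, {i}, {j}, {k}, {i, j}, {i, k}, {i, l}, {j, k}, {i, j, k}, {i, j, l}, {i, k, l}, {h, i, k, l}, {i, j, k, l}, {h, i, j, k, l}}.
int(A) = ⋃ {U ∈ τ : U ⊆ A}. Opens contained in A: ∅, {h}, {j}, {h, j}, {h, l}, {h, j, l}.
Taking the union of these: int(A) = {h, j, l}.
cl(A) = ⋂ {C closed : A ⊆ C}. Closed sets containing A: {h, i, j, k, l}.
Intersecting these: cl(A) = {h, i, j, k, l}.
∂A = cl(A) ∖ int(A) = {h, i, j, k, l} ∖ {h, j, l} = {i, k}.


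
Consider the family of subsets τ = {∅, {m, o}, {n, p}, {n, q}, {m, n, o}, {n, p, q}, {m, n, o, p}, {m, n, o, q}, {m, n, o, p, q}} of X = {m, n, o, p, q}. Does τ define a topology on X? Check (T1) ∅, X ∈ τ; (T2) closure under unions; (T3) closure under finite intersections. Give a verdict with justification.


τ is NOT a topology on X.

Axiom (T1): ∅ ∈ τ? Yes; X ∈ τ? Yes.
Axiom (T2/T3): check pairwise unions and intersections of members of τ.
Counterexample for (T3): {n, p} ∩ {n, q} = {n} ∉ τ. Therefore τ is NOT a topology.


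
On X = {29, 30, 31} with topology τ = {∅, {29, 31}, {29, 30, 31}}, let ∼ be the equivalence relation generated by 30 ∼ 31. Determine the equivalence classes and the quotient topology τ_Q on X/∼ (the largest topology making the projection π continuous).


X/∼ = {[29], [30=31]}; |τ_Q| = 2.

Equivalence classes: [29], [30=31].
Quotient map π: X → X/∼ sends 29 ↦ [29], 30 ↦ [30=31], 31 ↦ [30=31].
For each subset V ⊆ X/∼, compute π^{-1}(V) ⊆ X and check whether π^{-1}(V) ∈ τ. V is open in τ_Q iff π^{-1}(V) ∈ τ.
  V = {}: π^{-1}(V) = ∅ ∈ τ ✓.
  V = {[29]}: π^{-1}(V) = {29} ∉ τ ✗.
  V = {[30=31]}: π^{-1}(V) = {30, 31} ∉ τ ✗.
  V = {[29], [30=31]}: π^{-1}(V) = {29, 30, 31} ∈ τ ✓.
Open sets in the quotient: τ_Q = {{}, {[29], [30=31]}} (2 elements).


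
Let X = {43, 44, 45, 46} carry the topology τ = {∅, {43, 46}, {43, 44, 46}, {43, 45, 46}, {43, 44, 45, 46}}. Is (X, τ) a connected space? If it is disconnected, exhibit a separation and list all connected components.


(X, τ) is connected.

Find clopen sets (U ∈ τ with X ∖ U ∈ τ):
  U = ∅, X ∖ U = {43, 44, 45, 46} — both open, so U is clopen.
  U = {43, 44, 45, 46}, X ∖ U = ∅ — both open, so U is clopen.
Only trivial clopens (∅ and X) exist, so (X, τ) is connected.
Compute connected components by grouping points that agree on all clopens:
  component: {43, 44, 45, 46}


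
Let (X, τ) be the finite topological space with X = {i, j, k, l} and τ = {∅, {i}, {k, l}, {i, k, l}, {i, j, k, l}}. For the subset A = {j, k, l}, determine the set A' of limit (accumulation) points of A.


A' = {j, k, l}

For each x ∈ X, list the open sets U ∈ τ with x ∈ U, then check whether U ∩ (A ∖ {x}) ≠ ∅ for every such U.
  x = i: open {i} ∋ x has {i} ∩ (A ∖ {i}) = ∅, so x is NOT a limit point.
  x = j: opens ∋ x are {i, j, k, l}; each meets A ∖ {j}, so x IS a limit point.
  x = k: opens ∋ x are {k, l}, {i, k, l}, {i, j, k, l}; each meets A ∖ {k}, so x IS a limit point.
  x = l: opens ∋ x are {k, l}, {i, k, l}, {i, j, k, l}; each meets A ∖ {l}, so x IS a limit point.
Collecting: A' = {j, k, l}.


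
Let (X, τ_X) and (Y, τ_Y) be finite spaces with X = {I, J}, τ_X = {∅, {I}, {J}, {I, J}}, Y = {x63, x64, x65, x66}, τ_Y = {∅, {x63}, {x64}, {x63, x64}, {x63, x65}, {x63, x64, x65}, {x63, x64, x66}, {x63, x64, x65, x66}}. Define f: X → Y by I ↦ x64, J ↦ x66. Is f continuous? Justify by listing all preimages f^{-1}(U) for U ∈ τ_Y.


f IS continuous.

Compute f^{-1}(U) for each U ∈ τ_Y:
  U = ∅: f^{-1}(U) = ∅ ∈ τ_X ✓.
  U = {x63}: f^{-1}(U) = ∅ ∈ τ_X ✓.
  U = {x64}: f^{-1}(U) = {I} ∈ τ_X ✓.
  U = {x63, x64}: f^{-1}(U) = {I} ∈ τ_X ✓.
  U = {x63, x65}: f^{-1}(U) = ∅ ∈ τ_X ✓.
  U = {x63, x64, x65}: f^{-1}(U) = {I} ∈ τ_X ✓.
  U = {x63, x64, x66}: f^{-1}(U) = {I, J} ∈ τ_X ✓.
  U = {x63, x64, x65, x66}: f^{-1}(U) = {I, J} ∈ τ_X ✓.
Every preimage lies in τ_X, so f IS continuous.


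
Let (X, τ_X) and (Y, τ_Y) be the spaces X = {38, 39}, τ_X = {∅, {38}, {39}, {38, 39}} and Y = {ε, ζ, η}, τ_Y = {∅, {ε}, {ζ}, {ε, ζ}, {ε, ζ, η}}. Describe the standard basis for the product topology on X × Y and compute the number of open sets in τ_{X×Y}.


Basis B = {∅ × ∅, {38} × {ε}, {38} × {ζ}, {39} × {ε}, {39} × {ζ}, {38} × {ε, ζ}, {38, 39} × {ε}, {38, 39} × {ζ}, {39} × {ε, ζ}, {38} × {ε, ζ, η}, {39} × {ε, ζ, η}, {38, 39} × {ε, ζ}, {38, 39} × {ε, ζ, η}}; |τ_{X×Y}| = 25.

Enumerate products U × V with U ∈ τ_X, V ∈ τ_Y (deduplicated):
  ∅ × ∅ = {} (∅)
  {38} × {ε} = {(38,ε)}
  {38} × {ζ} = {(38,ζ)}
  {39} × {ε} = {(39,ε)}
  {39} × {ζ} = {(39,ζ)}
  {38} × {ε, ζ} = {(38,ε), (38,ζ)}
  {38, 39} × {ε} = {(38,ε), (39,ε)}
  {38, 39} × {ζ} = {(38,ζ), (39,ζ)}
  {39} × {ε, ζ} = {(39,ε), (39,ζ)}
  {38} × {ε, ζ, η} = {(38,ε), (38,ζ), (38,η)}
  {39} × {ε, ζ, η} = {(39,ε), (39,ζ), (39,η)}
  {38, 39} × {ε, ζ} = {(38,ε), (38,ζ), (39,ε), (39,ζ)}
  {38, 39} × {ε, ζ, η} = {(38,ε), (38,ζ), (38,η), (39,ε), (39,ζ), (39,η)}
These 13 distinct sets form the basis B.
Close under arbitrary unions to get τ_{X×Y}; counting gives |τ_{X×Y}| = 25.


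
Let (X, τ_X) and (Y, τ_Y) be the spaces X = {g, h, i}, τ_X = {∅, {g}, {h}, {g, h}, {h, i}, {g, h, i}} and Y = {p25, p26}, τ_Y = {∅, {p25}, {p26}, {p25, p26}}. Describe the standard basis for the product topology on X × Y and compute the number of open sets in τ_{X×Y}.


Basis B = {∅ × ∅, {g} × {p25}, {g} × {p26}, {h} × {p25}, {h} × {p26}, {g} × {p25, p26}, {g, h} × {p25}, {g, h} × {p26}, {h} × {p25, p26}, {h, i} × {p25}, {h, i} × {p26}, {g, h, i} × {p25}, {g, h, i} × {p26}, {g, h} × {p25, p26}, {h, i} × {p25, p26}, {g, h, i} × {p25, p26}}; |τ_{X×Y}| = 36.

Enumerate products U × V with U ∈ τ_X, V ∈ τ_Y (deduplicated):
  ∅ × ∅ = {} (∅)
  {g} × {p25} = {(g,p25)}
  {g} × {p26} = {(g,p26)}
  {h} × {p25} = {(h,p25)}
  {h} × {p26} = {(h,p26)}
  {g} × {p25, p26} = {(g,p25), (g,p26)}
  {g, h} × {p25} = {(g,p25), (h,p25)}
  {g, h} × {p26} = {(g,p26), (h,p26)}
  {h} × {p25, p26} = {(h,p25), (h,p26)}
  {h, i} × {p25} = {(h,p25), (i,p25)}
  {h, i} × {p26} = {(h,p26), (i,p26)}
  {g, h, i} × {p25} = {(g,p25), (h,p25), (i,p25)}
  {g, h, i} × {p26} = {(g,p26), (h,p26), (i,p26)}
  {g, h} × {p25, p26} = {(g,p25), (g,p26), (h,p25), (h,p26)}
  {h, i} × {p25, p26} = {(h,p25), (h,p26), (i,p25), (i,p26)}
  {g, h, i} × {p25, p26} = {(g,p25), (g,p26), (h,p25), (h,p26), (i,p25), (i,p26)}
These 16 distinct sets form the basis B.
Close under arbitrary unions to get τ_{X×Y}; counting gives |τ_{X×Y}| = 36.


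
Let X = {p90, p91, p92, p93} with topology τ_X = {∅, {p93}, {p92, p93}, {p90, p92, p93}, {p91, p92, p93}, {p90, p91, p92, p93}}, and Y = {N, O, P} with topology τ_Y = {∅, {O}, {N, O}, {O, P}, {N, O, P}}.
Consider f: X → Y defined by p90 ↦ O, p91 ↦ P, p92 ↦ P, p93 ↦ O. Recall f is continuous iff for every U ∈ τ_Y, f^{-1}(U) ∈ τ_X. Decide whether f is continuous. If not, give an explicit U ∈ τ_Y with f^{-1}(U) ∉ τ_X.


f is NOT continuous.

Compute f^{-1}(U) for each U ∈ τ_Y:
  U = ∅: f^{-1}(U) = ∅ ∈ τ_X ✓.
  U = {O}: f^{-1}(U) = {p90, p93} ∉ τ_X ✗.
  U = {N, O}: f^{-1}(U) = {p90, p93} ∉ τ_X ✗.
  U = {O, P}: f^{-1}(U) = {p90, p91, p92, p93} ∈ τ_X ✓.
  U = {N, O, P}: f^{-1}(U) = {p90, p91, p92, p93} ∈ τ_X ✓.
Found U = {O} with f^{-1}(U) = {p90, p93} not in τ_X. Therefore f is NOT continuous.


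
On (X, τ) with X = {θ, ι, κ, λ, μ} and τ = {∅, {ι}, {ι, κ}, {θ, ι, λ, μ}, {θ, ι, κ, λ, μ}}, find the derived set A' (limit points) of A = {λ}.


A' = {θ, μ}

For each x ∈ X, list the open sets U ∈ τ with x ∈ U, then check whether U ∩ (A ∖ {x}) ≠ ∅ for every such U.
  x = θ: opens ∋ x are {θ, ι, λ, μ}, {θ, ι, κ, λ, μ}; each meets A ∖ {θ}, so x IS a limit point.
  x = ι: open {ι} ∋ x has {ι} ∩ (A ∖ {ι}) = ∅, so x is NOT a limit point.
  x = κ: open {ι, κ} ∋ x has {ι, κ} ∩ (A ∖ {κ}) = ∅, so x is NOT a limit point.
  x = λ: open {θ, ι, λ, μ} ∋ x has {θ, ι, λ, μ} ∩ (A ∖ {λ}) = ∅, so x is NOT a limit point.
  x = μ: opens ∋ x are {θ, ι, λ, μ}, {θ, ι, κ, λ, μ}; each meets A ∖ {μ}, so x IS a limit point.
Collecting: A' = {θ, μ}.


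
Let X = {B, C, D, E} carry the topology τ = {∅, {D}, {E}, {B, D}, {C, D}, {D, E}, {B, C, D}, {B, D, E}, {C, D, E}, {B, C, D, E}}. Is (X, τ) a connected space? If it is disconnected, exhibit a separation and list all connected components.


(X, τ) is disconnected; components = [{E}, {B, C, D}].

Find clopen sets (U ∈ τ with X ∖ U ∈ τ):
  U = ∅, X ∖ U = {B, C, D, E} — both open, so U is clopen.
  U = {E}, X ∖ U = {B, C, D} — both open, so U is clopen.
  U = {B, C, D}, X ∖ U = {E} — both open, so U is clopen.
  U = {B, C, D, E}, X ∖ U = ∅ — both open, so U is clopen.
Nontrivial clopen(s) exist: e.g. {B, C, D}. So (X, τ) is disconnected.
Compute connected components by grouping points that agree on all clopens:
  component: {E}
  component: {B, C, D}


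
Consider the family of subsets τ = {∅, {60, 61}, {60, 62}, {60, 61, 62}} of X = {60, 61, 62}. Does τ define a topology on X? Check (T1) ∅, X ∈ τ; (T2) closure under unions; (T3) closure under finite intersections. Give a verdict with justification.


τ is NOT a topology on X.

Axiom (T1): ∅ ∈ τ? Yes; X ∈ τ? Yes.
Axiom (T2/T3): check pairwise unions and intersections of members of τ.
Counterexample for (T3): {60, 61} ∩ {60, 62} = {60} ∉ τ. Therefore τ is NOT a topology.


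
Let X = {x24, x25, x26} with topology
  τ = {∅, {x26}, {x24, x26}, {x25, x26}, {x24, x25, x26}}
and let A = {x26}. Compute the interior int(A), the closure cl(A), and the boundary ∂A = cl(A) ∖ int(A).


int(A) = {x26}, cl(A) = {x24, x25, x26}, ∂A = {x24, x25}.

Closed sets in (X, τ) are complements of opens:
  closed(X, τ) = {∅, {x24}, {x25}, {x24, x25}, {x24, x25, x26}}.
int(A) = ⋃ {U ∈ τ : U ⊆ A}. Opens contained in A: ∅, {x26}.
Taking the union of these: int(A) = {x26}.
cl(A) = ⋂ {C closed : A ⊆ C}. Closed sets containing A: {x24, x25, x26}.
Intersecting these: cl(A) = {x24, x25, x26}.
∂A = cl(A) ∖ int(A) = {x24, x25, x26} ∖ {x26} = {x24, x25}.


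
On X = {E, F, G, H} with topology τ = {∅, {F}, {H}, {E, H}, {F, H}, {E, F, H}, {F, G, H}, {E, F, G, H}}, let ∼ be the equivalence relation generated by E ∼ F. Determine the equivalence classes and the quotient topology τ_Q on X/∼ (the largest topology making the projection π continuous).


X/∼ = {[E=F], [G], [H]}; |τ_Q| = 4.

Equivalence classes: [E=F], [G], [H].
Quotient map π: X → X/∼ sends E ↦ [E=F], F ↦ [E=F], G ↦ [G], H ↦ [H].
For each subset V ⊆ X/∼, compute π^{-1}(V) ⊆ X and check whether π^{-1}(V) ∈ τ. V is open in τ_Q iff π^{-1}(V) ∈ τ.
  V = {}: π^{-1}(V) = ∅ ∈ τ ✓.
  V = {[E=F]}: π^{-1}(V) = {E, F} ∉ τ ✗.
  V = {[G]}: π^{-1}(V) = {G} ∉ τ ✗.
  V = {[E=F], [G]}: π^{-1}(V) = {E, F, G} ∉ τ ✗.
  V = {[H]}: π^{-1}(V) = {H} ∈ τ ✓.
  V = {[E=F], [H]}: π^{-1}(V) = {E, F, H} ∈ τ ✓.
  V = {[G], [H]}: π^{-1}(V) = {G, H} ∉ τ ✗.
  V = {[E=F], [G], [H]}: π^{-1}(V) = {E, F, G, H} ∈ τ ✓.
Open sets in the quotient: τ_Q = {{}, {[H]}, {[E=F], [H]}, {[E=F], [G], [H]}} (4 elements).


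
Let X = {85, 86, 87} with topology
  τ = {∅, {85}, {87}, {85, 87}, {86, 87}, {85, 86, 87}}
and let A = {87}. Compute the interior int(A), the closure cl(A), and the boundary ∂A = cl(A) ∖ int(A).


int(A) = {87}, cl(A) = {86, 87}, ∂A = {86}.

Closed sets in (X, τ) are complements of opens:
  closed(X, τ) = {∅, {85}, {86}, {85, 86}, {86, 87}, {85, 86, 87}}.
int(A) = ⋃ {U ∈ τ : U ⊆ A}. Opens contained in A: ∅, {87}.
Taking the union of these: int(A) = {87}.
cl(A) = ⋂ {C closed : A ⊆ C}. Closed sets containing A: {86, 87}, {85, 86, 87}.
Intersecting these: cl(A) = {86, 87}.
∂A = cl(A) ∖ int(A) = {86, 87} ∖ {87} = {86}.


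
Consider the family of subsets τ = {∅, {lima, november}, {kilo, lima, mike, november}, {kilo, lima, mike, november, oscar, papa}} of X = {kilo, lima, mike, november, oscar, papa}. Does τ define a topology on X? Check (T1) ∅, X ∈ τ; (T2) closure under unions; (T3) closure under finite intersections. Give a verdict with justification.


τ IS a topology on X.

Axiom (T1): ∅ ∈ τ? Yes; X ∈ τ? Yes.
Axiom (T2/T3): check pairwise unions and intersections of members of τ.
All pairwise intersections and unions checked — each lies in τ. Therefore τ satisfies (T1), (T2), (T3): it IS a topology on X.


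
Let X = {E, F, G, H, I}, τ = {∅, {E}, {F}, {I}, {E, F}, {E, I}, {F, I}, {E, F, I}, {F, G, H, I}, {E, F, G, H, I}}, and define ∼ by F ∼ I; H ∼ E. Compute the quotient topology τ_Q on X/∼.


X/∼ = {[E=H], [F=I], [G]}; |τ_Q| = 3.

Equivalence classes: [E=H], [F=I], [G].
Quotient map π: X → X/∼ sends E ↦ [E=H], F ↦ [F=I], G ↦ [G], H ↦ [E=H], I ↦ [F=I].
For each subset V ⊆ X/∼, compute π^{-1}(V) ⊆ X and check whether π^{-1}(V) ∈ τ. V is open in τ_Q iff π^{-1}(V) ∈ τ.
  V = {}: π^{-1}(V) = ∅ ∈ τ ✓.
  V = {[E=H]}: π^{-1}(V) = {E, H} ∉ τ ✗.
  V = {[F=I]}: π^{-1}(V) = {F, I} ∈ τ ✓.
  V = {[E=H], [F=I]}: π^{-1}(V) = {E, F, H, I} ∉ τ ✗.
  V = {[G]}: π^{-1}(V) = {G} ∉ τ ✗.
  V = {[E=H], [G]}: π^{-1}(V) = {E, G, H} ∉ τ ✗.
  V = {[F=I], [G]}: π^{-1}(V) = {F, G, I} ∉ τ ✗.
  V = {[E=H], [F=I], [G]}: π^{-1}(V) = {E, F, G, H, I} ∈ τ ✓.
Open sets in the quotient: τ_Q = {{}, {[F=I]}, {[E=H], [F=I], [G]}} (3 elements).


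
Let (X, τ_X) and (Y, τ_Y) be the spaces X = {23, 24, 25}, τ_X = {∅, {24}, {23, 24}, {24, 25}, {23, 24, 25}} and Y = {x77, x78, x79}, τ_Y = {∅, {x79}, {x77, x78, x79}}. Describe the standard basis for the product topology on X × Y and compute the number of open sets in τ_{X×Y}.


Basis B = {∅ × ∅, {24} × {x79}, {23, 24} × {x79}, {24, 25} × {x79}, {23, 24, 25} × {x79}, {24} × {x77, x78, x79}, {23, 24} × {x77, x78, x79}, {24, 25} × {x77, x78, x79}, {23, 24, 25} × {x77, x78, x79}}; |τ_{X×Y}| = 14.

Enumerate products U × V with U ∈ τ_X, V ∈ τ_Y (deduplicated):
  ∅ × ∅ = {} (∅)
  {24} × {x79} = {(24,x79)}
  {23, 24} × {x79} = {(23,x79), (24,x79)}
  {24, 25} × {x79} = {(24,x79), (25,x79)}
  {23, 24, 25} × {x79} = {(23,x79), (24,x79), (25,x79)}
  {24} × {x77, x78, x79} = {(24,x77), (24,x78), (24,x79)}
  {23, 24} × {x77, x78, x79} = {(23,x77), (23,x78), (23,x79), (24,x77), (24,x78), (24,x79)}
  {24, 25} × {x77, x78, x79} = {(24,x77), (24,x78), (24,x79), (25,x77), (25,x78), (25,x79)}
  {23, 24, 25} × {x77, x78, x79} = {(23,x77), (23,x78), (23,x79), (24,x77), (24,x78), (24,x79), (25,x77), (25,x78), (25,x79)}
These 9 distinct sets form the basis B.
Close under arbitrary unions to get τ_{X×Y}; counting gives |τ_{X×Y}| = 14.


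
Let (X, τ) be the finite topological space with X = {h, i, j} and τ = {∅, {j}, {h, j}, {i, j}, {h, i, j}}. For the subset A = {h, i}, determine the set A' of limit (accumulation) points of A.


A' = ∅

For each x ∈ X, list the open sets U ∈ τ with x ∈ U, then check whether U ∩ (A ∖ {x}) ≠ ∅ for every such U.
  x = h: open {h, j} ∋ x has {h, j} ∩ (A ∖ {h}) = ∅, so x is NOT a limit point.
  x = i: open {i, j} ∋ x has {i, j} ∩ (A ∖ {i}) = ∅, so x is NOT a limit point.
  x = j: open {j} ∋ x has {j} ∩ (A ∖ {j}) = ∅, so x is NOT a limit point.
Collecting: A' = ∅.


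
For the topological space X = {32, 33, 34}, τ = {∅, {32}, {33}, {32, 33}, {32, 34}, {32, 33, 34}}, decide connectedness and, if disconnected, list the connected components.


(X, τ) is disconnected; components = [{33}, {32, 34}].

Find clopen sets (U ∈ τ with X ∖ U ∈ τ):
  U = ∅, X ∖ U = {32, 33, 34} — both open, so U is clopen.
  U = {33}, X ∖ U = {32, 34} — both open, so U is clopen.
  U = {32, 34}, X ∖ U = {33} — both open, so U is clopen.
  U = {32, 33, 34}, X ∖ U = ∅ — both open, so U is clopen.
Nontrivial clopen(s) exist: e.g. {33}. So (X, τ) is disconnected.
Compute connected components by grouping points that agree on all clopens:
  component: {33}
  component: {32, 34}


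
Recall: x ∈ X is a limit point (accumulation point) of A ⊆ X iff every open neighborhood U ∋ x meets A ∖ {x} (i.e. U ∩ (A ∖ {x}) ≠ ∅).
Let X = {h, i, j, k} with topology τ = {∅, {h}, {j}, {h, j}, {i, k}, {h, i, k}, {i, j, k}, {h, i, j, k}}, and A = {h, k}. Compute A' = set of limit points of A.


A' = {i}

For each x ∈ X, list the open sets U ∈ τ with x ∈ U, then check whether U ∩ (A ∖ {x}) ≠ ∅ for every such U.
  x = h: open {h} ∋ x has {h} ∩ (A ∖ {h}) = ∅, so x is NOT a limit point.
  x = i: opens ∋ x are {i, k}, {h, i, k}, {i, j, k}, {h, i, j, k}; each meets A ∖ {i}, so x IS a limit point.
  x = j: open {j} ∋ x has {j} ∩ (A ∖ {j}) = ∅, so x is NOT a limit point.
  x = k: open {i, k} ∋ x has {i, k} ∩ (A ∖ {k}) = ∅, so x is NOT a limit point.
Collecting: A' = {i}.


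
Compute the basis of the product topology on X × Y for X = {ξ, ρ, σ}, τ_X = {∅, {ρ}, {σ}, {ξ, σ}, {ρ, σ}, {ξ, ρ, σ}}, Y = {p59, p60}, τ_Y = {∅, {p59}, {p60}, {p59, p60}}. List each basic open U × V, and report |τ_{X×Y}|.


Basis B = {∅ × ∅, {ρ} × {p59}, {ρ} × {p60}, {σ} × {p59}, {σ} × {p60}, {ξ, σ} × {p59}, {ξ, σ} × {p60}, {ρ} × {p59, p60}, {ρ, σ} × {p59}, {ρ, σ} × {p60}, {σ} × {p59, p60}, {ξ, ρ, σ} × {p59}, {ξ, ρ, σ} × {p60}, {ξ, σ} × {p59, p60}, {ρ, σ} × {p59, p60}, {ξ, ρ, σ} × {p59, p60}}; |τ_{X×Y}| = 36.

Enumerate products U × V with U ∈ τ_X, V ∈ τ_Y (deduplicated):
  ∅ × ∅ = {} (∅)
  {ρ} × {p59} = {(ρ,p59)}
  {ρ} × {p60} = {(ρ,p60)}
  {σ} × {p59} = {(σ,p59)}
  {σ} × {p60} = {(σ,p60)}
  {ξ, σ} × {p59} = {(ξ,p59), (σ,p59)}
  {ξ, σ} × {p60} = {(ξ,p60), (σ,p60)}
  {ρ} × {p59, p60} = {(ρ,p59), (ρ,p60)}
  {ρ, σ} × {p59} = {(ρ,p59), (σ,p59)}
  {ρ, σ} × {p60} = {(ρ,p60), (σ,p60)}
  {σ} × {p59, p60} = {(σ,p59), (σ,p60)}
  {ξ, ρ, σ} × {p59} = {(ξ,p59), (ρ,p59), (σ,p59)}
  {ξ, ρ, σ} × {p60} = {(ξ,p60), (ρ,p60), (σ,p60)}
  {ξ, σ} × {p59, p60} = {(ξ,p59), (ξ,p60), (σ,p59), (σ,p60)}
  {ρ, σ} × {p59, p60} = {(ρ,p59), (ρ,p60), (σ,p59), (σ,p60)}
  {ξ, ρ, σ} × {p59, p60} = {(ξ,p59), (ξ,p60), (ρ,p59), (ρ,p60), (σ,p59), (σ,p60)}
These 16 distinct sets form the basis B.
Close under arbitrary unions to get τ_{X×Y}; counting gives |τ_{X×Y}| = 36.


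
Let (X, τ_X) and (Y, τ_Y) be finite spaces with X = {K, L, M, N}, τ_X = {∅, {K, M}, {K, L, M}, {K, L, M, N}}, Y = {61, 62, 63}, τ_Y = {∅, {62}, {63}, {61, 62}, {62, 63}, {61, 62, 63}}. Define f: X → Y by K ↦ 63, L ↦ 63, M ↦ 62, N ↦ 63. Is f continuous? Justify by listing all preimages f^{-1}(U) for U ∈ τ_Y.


f is NOT continuous.

Compute f^{-1}(U) for each U ∈ τ_Y:
  U = ∅: f^{-1}(U) = ∅ ∈ τ_X ✓.
  U = {62}: f^{-1}(U) = {M} ∉ τ_X ✗.
  U = {63}: f^{-1}(U) = {K, L, N} ∉ τ_X ✗.
  U = {61, 62}: f^{-1}(U) = {M} ∉ τ_X ✗.
  U = {62, 63}: f^{-1}(U) = {K, L, M, N} ∈ τ_X ✓.
  U = {61, 62, 63}: f^{-1}(U) = {K, L, M, N} ∈ τ_X ✓.
Found U = {62} with f^{-1}(U) = {M} not in τ_X. Therefore f is NOT continuous.


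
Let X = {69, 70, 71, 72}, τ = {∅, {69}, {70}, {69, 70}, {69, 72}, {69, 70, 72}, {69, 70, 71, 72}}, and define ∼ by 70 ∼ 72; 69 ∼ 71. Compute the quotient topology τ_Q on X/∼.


X/∼ = {[69=71], [70=72]}; |τ_Q| = 2.

Equivalence classes: [69=71], [70=72].
Quotient map π: X → X/∼ sends 69 ↦ [69=71], 70 ↦ [70=72], 71 ↦ [69=71], 72 ↦ [70=72].
For each subset V ⊆ X/∼, compute π^{-1}(V) ⊆ X and check whether π^{-1}(V) ∈ τ. V is open in τ_Q iff π^{-1}(V) ∈ τ.
  V = {}: π^{-1}(V) = ∅ ∈ τ ✓.
  V = {[69=71]}: π^{-1}(V) = {69, 71} ∉ τ ✗.
  V = {[70=72]}: π^{-1}(V) = {70, 72} ∉ τ ✗.
  V = {[69=71], [70=72]}: π^{-1}(V) = {69, 70, 71, 72} ∈ τ ✓.
Open sets in the quotient: τ_Q = {{}, {[69=71], [70=72]}} (2 elements).


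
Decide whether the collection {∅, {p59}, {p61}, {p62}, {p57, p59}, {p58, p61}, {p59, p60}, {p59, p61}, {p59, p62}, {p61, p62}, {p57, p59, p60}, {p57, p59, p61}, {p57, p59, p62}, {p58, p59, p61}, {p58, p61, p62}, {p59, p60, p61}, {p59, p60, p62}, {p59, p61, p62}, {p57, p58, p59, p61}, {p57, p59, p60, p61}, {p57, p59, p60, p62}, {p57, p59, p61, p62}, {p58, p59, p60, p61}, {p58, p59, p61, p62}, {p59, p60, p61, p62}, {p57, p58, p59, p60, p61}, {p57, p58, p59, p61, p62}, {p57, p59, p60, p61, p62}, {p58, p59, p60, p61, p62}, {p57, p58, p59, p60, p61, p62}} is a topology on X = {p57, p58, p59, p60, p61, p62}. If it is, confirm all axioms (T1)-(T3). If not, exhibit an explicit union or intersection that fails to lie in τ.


τ IS a topology on X.

Axiom (T1): ∅ ∈ τ? Yes; X ∈ τ? Yes.
Axiom (T2/T3): check pairwise unions and intersections of members of τ.
All pairwise intersections and unions checked — each lies in τ. Therefore τ satisfies (T1), (T2), (T3): it IS a topology on X.


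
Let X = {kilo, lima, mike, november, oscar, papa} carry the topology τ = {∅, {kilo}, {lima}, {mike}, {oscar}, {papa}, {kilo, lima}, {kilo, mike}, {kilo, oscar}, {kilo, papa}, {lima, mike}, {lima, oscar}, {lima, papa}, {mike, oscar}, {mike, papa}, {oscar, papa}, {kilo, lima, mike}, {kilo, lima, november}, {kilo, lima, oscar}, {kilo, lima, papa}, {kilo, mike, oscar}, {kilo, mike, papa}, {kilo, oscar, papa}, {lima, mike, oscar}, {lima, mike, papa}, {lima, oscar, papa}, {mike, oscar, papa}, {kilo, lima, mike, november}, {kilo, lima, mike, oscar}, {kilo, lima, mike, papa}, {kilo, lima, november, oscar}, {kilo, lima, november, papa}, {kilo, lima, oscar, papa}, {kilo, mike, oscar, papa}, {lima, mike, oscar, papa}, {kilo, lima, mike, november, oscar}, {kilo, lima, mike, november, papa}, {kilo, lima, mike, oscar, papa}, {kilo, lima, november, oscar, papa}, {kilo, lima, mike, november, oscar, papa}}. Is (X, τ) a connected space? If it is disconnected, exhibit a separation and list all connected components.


(X, τ) is disconnected; components = [{mike}, {oscar}, {papa}, {kilo, lima, november}].

Find clopen sets (U ∈ τ with X ∖ U ∈ τ):
  U = ∅, X ∖ U = {kilo, lima, mike, november, oscar, papa} — both open, so U is clopen.
  U = {mike}, X ∖ U = {kilo, lima, november, oscar, papa} — both open, so U is clopen.
  U = {oscar}, X ∖ U = {kilo, lima, mike, november, papa} — both open, so U is clopen.
  U = {papa}, X ∖ U = {kilo, lima, mike, november, oscar} — both open, so U is clopen.
  U = {mike, oscar}, X ∖ U = {kilo, lima, november, papa} — both open, so U is clopen.
  U = {mike, papa}, X ∖ U = {kilo, lima, november, oscar} — both open, so U is clopen.
  U = {oscar, papa}, X ∖ U = {kilo, lima, mike, november} — both open, so U is clopen.
  U = {kilo, lima, november}, X ∖ U = {mike, oscar, papa} — both open, so U is clopen.
  U = {mike, oscar, papa}, X ∖ U = {kilo, lima, november} — both open, so U is clopen.
  U = {kilo, lima, mike, november}, X ∖ U = {oscar, papa} — both open, so U is clopen.
  U = {kilo, lima, november, oscar}, X ∖ U = {mike, papa} — both open, so U is clopen.
  U = {kilo, lima, november, papa}, X ∖ U = {mike, oscar} — both open, so U is clopen.
  U = {kilo, lima, mike, november, oscar}, X ∖ U = {papa} — both open, so U is clopen.
  U = {kilo, lima, mike, november, papa}, X ∖ U = {oscar} — both open, so U is clopen.
  U = {kilo, lima, november, oscar, papa}, X ∖ U = {mike} — both open, so U is clopen.
  U = {kilo, lima, mike, november, oscar, papa}, X ∖ U = ∅ — both open, so U is clopen.
Nontrivial clopen(s) exist: e.g. {kilo, lima, november}. So (X, τ) is disconnected.
Compute connected components by grouping points that agree on all clopens:
  component: {mike}
  component: {oscar}
  component: {papa}
  component: {kilo, lima, november}
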